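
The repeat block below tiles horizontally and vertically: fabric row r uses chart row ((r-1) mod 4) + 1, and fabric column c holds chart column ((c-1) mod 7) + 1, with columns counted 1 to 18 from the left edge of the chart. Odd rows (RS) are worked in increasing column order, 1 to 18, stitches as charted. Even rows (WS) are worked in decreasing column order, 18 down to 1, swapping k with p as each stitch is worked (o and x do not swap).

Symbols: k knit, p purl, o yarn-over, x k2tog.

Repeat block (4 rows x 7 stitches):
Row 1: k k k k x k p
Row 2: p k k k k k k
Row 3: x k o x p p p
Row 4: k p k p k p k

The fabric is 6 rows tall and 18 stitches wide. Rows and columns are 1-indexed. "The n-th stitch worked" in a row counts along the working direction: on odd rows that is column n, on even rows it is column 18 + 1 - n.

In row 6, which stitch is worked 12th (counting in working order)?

Stitch:
p

Derivation:
Row 6: (6-1) mod 4 = 1, so use chart row 2. Even row -> WS.
Chart row 2 tiled across columns 1-18: p k k k k k k p k k k k k k p k k k
WS: work from column 18 back to column 1 (reverse the tiled row), swapping k<->p (o and x unchanged).
Row 6 as worked: p p p k p p p p p p k p p p p p p k
The 12th stitch worked is p.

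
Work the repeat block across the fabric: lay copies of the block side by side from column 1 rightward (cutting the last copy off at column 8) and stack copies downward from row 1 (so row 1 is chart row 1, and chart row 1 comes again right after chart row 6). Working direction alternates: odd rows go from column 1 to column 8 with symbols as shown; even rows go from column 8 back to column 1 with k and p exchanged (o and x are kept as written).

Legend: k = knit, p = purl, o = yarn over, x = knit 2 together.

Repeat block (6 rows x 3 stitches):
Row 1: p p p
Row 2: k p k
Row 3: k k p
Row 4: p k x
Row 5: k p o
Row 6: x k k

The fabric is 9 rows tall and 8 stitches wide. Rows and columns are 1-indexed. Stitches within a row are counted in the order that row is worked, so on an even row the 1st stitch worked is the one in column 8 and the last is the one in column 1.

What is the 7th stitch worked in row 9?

Row 9 uses chart row ((9-1) mod 6)+1 = 3. Row 9 is odd, so RS.
Chart row 3 tiled across columns 1-8: k k p k k p k k
RS row: no reversal, no swap; stitch n worked = column n.
The 7th stitch worked is k.

Result:
k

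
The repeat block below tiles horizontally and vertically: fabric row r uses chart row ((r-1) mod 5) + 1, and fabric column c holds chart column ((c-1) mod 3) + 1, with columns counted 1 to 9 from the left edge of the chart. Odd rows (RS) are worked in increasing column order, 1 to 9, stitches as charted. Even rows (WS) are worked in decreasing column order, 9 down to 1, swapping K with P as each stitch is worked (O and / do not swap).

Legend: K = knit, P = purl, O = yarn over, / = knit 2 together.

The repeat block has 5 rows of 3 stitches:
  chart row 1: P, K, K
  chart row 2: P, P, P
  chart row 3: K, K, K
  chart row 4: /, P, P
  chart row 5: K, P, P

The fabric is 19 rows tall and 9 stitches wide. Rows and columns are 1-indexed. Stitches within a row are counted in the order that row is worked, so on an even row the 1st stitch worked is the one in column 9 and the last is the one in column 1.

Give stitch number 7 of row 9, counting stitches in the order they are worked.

Result:
/

Derivation:
For row 9: chart row = ((9-1) mod 5) + 1 = 4; this is a RS (odd) row.
Chart row 4 tiled across columns 1-9: / P P / P P / P P
Right side: take the tiled row as-is (worked left to right from column 1).
The 7th stitch worked is /.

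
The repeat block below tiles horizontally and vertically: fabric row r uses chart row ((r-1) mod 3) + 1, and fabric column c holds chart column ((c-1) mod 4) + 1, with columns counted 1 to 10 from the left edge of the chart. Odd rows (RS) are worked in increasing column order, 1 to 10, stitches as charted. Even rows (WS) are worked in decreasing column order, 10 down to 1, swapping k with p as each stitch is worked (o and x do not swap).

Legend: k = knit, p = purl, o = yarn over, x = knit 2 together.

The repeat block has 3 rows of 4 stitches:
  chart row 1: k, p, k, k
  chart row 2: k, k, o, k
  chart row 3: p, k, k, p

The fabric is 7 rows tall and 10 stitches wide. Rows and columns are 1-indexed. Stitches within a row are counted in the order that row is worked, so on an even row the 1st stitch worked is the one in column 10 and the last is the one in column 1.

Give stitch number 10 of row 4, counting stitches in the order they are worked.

== STITCH ==
p

Derivation:
For row 4: chart row = ((4-1) mod 3) + 1 = 1; this is a WS (even) row.
Chart row 1 tiled across columns 1-10: k p k k k p k k k p
Wrong side: read the tiled row from column 10 down to 1 and exchange k with p (leave o, x).
Row 4 as worked: k p p p k p p p k p
The 10th stitch worked is p.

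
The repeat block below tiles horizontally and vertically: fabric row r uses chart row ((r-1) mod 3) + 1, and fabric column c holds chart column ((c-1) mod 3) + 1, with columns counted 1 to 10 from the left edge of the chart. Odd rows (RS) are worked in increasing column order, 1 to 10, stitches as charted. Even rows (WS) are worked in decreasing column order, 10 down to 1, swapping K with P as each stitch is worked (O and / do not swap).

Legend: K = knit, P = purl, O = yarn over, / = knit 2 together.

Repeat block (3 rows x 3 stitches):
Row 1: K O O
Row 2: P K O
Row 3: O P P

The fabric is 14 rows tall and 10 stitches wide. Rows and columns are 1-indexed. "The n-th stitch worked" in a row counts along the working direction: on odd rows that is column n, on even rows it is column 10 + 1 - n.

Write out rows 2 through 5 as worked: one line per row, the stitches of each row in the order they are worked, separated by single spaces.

Rows as worked:
K O P K O P K O P K
O P P O P P O P P O
P O O P O O P O O P
P K O P K O P K O P

Derivation:
Row 2: chart row 2, WS - tiled (columns 1-10): P K O P K O P K O P; work from column 10 back to 1 with K<->P swapped.
Row 3: chart row 3, RS - tile across columns 1-10 and work as-is.
Row 4: chart row 1, WS - tiled (columns 1-10): K O O K O O K O O K; work from column 10 back to 1 with K<->P swapped.
Row 5: chart row 2, RS - tile across columns 1-10 and work as-is.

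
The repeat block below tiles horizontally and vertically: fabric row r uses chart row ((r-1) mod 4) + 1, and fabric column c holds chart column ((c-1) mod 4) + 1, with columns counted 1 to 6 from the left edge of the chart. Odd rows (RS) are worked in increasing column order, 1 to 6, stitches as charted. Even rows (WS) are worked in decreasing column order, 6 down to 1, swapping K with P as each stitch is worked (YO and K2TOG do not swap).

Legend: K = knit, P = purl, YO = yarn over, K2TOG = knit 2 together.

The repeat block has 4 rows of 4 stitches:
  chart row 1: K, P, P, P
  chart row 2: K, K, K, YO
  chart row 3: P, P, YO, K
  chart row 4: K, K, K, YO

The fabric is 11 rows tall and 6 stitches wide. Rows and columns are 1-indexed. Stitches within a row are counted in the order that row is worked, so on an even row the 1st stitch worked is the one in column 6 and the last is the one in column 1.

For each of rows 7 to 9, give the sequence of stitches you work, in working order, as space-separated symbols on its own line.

Row 7: chart row 3, RS - tile across columns 1-6 and work as-is.
Row 8: chart row 4, WS - tiled (columns 1-6): K K K YO K K; work from column 6 back to 1 with K<->P swapped.
Row 9: chart row 1, RS - tile across columns 1-6 and work as-is.

== ROWS AS WORKED ==
P P YO K P P
P P YO P P P
K P P P K P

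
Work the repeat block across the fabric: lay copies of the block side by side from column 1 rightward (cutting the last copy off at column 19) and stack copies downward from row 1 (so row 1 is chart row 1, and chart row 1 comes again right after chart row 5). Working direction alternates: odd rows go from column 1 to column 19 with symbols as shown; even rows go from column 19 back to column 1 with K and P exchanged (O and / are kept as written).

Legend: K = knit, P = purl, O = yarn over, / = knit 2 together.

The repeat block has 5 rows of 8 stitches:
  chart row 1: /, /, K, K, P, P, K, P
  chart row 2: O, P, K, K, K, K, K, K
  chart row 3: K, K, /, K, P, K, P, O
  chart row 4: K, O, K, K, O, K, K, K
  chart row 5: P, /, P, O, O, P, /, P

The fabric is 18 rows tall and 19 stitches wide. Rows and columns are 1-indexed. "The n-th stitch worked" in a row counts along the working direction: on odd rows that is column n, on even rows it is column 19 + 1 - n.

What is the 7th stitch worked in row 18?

== STITCH ==
K

Derivation:
For row 18: chart row = ((18-1) mod 5) + 1 = 3; this is a WS (even) row.
Chart row 3 tiled across columns 1-19: K K / K P K P O K K / K P K P O K K /
WS row: flip the tiled sequence (start at column 19) and apply K<->P; O and / stay.
Row 18 as worked: / P P O K P K P / P P O K P K P / P P
The 7th stitch worked is K.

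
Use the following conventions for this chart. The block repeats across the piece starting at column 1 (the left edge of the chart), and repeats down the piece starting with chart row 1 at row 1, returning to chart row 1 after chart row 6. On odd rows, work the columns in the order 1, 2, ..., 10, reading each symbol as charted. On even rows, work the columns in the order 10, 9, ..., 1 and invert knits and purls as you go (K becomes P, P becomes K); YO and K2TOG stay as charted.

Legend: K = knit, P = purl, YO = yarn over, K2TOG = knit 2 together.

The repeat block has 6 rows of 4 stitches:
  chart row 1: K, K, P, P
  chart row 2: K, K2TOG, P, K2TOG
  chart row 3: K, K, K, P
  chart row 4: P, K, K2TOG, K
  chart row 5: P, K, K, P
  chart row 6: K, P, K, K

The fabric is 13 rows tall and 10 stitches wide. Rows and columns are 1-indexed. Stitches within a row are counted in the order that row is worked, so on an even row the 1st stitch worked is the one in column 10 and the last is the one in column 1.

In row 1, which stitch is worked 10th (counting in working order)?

Row 1 uses chart row ((1-1) mod 6)+1 = 1. Row 1 is odd, so RS.
Chart row 1 tiled across columns 1-10: K K P P K K P P K K
RS: work column 1 to column 10, symbols as charted — the tiled row is the row as worked.
Counting 10 along the worked row gives K.

== STITCH ==
K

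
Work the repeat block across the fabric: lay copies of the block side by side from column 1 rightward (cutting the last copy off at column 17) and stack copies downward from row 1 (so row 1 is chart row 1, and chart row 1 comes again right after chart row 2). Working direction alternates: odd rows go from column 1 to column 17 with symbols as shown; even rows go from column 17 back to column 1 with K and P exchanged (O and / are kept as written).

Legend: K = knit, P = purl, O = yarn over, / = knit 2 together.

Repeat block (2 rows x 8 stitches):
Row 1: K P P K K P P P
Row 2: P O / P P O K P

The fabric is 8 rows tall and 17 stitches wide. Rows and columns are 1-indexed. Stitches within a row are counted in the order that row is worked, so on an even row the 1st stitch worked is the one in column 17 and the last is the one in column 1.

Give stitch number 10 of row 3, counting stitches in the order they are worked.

Row 3: (3-1) mod 2 = 0, so use chart row 1. Odd row -> RS.
Chart row 1 tiled across columns 1-17: K P P K K P P P K P P K K P P P K
RS row: no reversal, no swap; stitch n worked = column n.
The 10th stitch worked is P.

== STITCH ==
P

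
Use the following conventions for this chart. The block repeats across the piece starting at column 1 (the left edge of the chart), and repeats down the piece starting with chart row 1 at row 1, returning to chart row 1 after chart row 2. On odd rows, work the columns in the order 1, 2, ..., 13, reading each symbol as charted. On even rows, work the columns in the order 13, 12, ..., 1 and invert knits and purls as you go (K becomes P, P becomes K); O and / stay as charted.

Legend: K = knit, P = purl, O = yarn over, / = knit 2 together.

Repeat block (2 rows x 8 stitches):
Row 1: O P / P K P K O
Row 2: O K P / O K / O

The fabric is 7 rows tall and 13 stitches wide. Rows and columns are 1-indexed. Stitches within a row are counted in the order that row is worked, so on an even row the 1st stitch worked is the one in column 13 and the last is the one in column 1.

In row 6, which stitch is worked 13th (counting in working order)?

== STITCH ==
O

Derivation:
For row 6: chart row = ((6-1) mod 2) + 1 = 2; this is a WS (even) row.
Chart row 2 tiled across columns 1-13: O K P / O K / O O K P / O
WS row: flip the tiled sequence (start at column 13) and apply K<->P; O and / stay.
Row 6 as worked: O / K P O O / P O / K P O
The 13th stitch worked is O.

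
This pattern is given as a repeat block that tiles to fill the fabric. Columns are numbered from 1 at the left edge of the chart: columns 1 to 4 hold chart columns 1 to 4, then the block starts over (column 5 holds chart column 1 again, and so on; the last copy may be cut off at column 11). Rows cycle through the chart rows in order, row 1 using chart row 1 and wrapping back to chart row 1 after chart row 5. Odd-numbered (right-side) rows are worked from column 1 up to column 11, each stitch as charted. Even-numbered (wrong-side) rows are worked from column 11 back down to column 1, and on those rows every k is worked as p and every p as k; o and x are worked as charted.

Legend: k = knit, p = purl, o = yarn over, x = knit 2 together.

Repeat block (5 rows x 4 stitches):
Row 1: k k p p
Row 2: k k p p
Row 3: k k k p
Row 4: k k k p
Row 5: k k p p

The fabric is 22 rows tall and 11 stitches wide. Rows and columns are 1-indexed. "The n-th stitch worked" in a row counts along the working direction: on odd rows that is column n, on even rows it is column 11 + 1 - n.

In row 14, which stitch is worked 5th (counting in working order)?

Result:
p

Derivation:
For row 14: chart row = ((14-1) mod 5) + 1 = 4; this is a WS (even) row.
Chart row 4 tiled across columns 1-11: k k k p k k k p k k k
WS row: flip the tiled sequence (start at column 11) and apply k<->p; o and x stay.
Row 14 as worked: p p p k p p p k p p p
Counting 5 along the worked row gives p.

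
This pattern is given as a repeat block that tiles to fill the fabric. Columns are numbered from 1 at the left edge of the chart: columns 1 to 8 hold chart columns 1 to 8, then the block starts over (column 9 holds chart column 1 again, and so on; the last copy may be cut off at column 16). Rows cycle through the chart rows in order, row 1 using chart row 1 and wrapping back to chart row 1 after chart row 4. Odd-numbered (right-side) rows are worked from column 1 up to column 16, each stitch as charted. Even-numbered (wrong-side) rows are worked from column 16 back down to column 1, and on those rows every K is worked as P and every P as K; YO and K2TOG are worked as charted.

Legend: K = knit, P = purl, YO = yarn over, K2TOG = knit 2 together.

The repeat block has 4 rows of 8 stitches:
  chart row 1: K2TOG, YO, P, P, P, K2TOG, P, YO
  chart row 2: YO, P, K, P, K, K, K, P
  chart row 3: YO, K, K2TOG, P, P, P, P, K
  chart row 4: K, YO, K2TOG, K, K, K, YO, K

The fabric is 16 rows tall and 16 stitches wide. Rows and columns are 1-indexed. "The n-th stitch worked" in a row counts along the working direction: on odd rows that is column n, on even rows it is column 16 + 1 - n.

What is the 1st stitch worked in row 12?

Row 12: (12-1) mod 4 = 3, so use chart row 4. Even row -> WS.
Chart row 4 tiled across columns 1-16: K YO K2TOG K K K YO K K YO K2TOG K K K YO K
WS row: flip the tiled sequence (start at column 16) and apply K<->P; YO and K2TOG stay.
Row 12 as worked: P YO P P P K2TOG YO P P YO P P P K2TOG YO P
The 1st stitch worked is P.

Result:
P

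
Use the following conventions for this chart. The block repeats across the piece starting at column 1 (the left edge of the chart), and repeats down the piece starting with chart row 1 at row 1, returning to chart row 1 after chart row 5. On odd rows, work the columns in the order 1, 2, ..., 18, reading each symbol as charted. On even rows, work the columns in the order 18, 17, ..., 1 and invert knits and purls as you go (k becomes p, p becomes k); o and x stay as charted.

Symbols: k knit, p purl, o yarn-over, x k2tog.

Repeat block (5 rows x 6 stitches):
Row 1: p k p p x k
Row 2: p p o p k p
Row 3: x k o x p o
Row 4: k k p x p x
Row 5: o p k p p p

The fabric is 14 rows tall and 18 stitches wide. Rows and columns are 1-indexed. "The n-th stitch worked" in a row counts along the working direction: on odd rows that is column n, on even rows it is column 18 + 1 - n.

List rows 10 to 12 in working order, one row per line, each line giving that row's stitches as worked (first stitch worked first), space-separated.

Row 10: chart row 5, WS - tiled (columns 1-18): o p k p p p o p k p p p o p k p p p; work from column 18 back to 1 with k<->p swapped.
Row 11: chart row 1, RS - tile across columns 1-18 and work as-is.
Row 12: chart row 2, WS - tiled (columns 1-18): p p o p k p p p o p k p p p o p k p; work from column 18 back to 1 with k<->p swapped.

== ROWS AS WORKED ==
k k k p k o k k k p k o k k k p k o
p k p p x k p k p p x k p k p p x k
k p k o k k k p k o k k k p k o k k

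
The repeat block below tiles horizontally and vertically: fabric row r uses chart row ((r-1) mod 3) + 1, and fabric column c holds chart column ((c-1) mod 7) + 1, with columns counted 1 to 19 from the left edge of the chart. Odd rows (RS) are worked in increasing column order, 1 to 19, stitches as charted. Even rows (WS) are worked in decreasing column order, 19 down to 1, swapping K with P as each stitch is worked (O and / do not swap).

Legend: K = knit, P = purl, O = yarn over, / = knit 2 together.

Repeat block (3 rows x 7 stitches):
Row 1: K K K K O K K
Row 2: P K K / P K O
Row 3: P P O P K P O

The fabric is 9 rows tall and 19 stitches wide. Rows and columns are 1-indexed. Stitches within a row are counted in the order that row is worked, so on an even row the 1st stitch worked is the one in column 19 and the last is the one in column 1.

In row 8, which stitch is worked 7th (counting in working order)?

For row 8: chart row = ((8-1) mod 3) + 1 = 2; this is a WS (even) row.
Chart row 2 tiled across columns 1-19: P K K / P K O P K K / P K O P K K / P
Wrong side: read the tiled row from column 19 down to 1 and exchange K with P (leave O, /).
Row 8 as worked: K / P P K O P K / P P K O P K / P P K
The 7th stitch worked is P.

Result:
P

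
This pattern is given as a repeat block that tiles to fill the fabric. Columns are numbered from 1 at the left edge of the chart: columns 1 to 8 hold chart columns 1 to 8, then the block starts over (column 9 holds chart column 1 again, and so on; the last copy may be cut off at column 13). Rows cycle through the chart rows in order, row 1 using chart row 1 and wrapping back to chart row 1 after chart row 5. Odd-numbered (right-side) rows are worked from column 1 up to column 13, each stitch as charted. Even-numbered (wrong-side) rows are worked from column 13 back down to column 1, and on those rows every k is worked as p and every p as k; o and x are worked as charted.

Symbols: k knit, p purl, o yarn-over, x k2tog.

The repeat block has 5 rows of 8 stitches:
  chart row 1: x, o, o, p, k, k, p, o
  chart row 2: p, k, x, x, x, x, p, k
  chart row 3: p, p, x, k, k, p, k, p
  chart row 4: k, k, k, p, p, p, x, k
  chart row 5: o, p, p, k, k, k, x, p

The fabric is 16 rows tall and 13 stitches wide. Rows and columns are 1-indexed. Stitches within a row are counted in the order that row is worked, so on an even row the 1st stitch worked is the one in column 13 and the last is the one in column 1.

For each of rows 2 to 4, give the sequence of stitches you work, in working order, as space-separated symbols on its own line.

Row 2: chart row 2, WS - tiled (columns 1-13): p k x x x x p k p k x x x; work from column 13 back to 1 with k<->p swapped.
Row 3: chart row 3, RS - tile across columns 1-13 and work as-is.
Row 4: chart row 4, WS - tiled (columns 1-13): k k k p p p x k k k k p p; work from column 13 back to 1 with k<->p swapped.

== ROWS AS WORKED ==
x x x p k p k x x x x p k
p p x k k p k p p p x k k
k k p p p p x k k k p p p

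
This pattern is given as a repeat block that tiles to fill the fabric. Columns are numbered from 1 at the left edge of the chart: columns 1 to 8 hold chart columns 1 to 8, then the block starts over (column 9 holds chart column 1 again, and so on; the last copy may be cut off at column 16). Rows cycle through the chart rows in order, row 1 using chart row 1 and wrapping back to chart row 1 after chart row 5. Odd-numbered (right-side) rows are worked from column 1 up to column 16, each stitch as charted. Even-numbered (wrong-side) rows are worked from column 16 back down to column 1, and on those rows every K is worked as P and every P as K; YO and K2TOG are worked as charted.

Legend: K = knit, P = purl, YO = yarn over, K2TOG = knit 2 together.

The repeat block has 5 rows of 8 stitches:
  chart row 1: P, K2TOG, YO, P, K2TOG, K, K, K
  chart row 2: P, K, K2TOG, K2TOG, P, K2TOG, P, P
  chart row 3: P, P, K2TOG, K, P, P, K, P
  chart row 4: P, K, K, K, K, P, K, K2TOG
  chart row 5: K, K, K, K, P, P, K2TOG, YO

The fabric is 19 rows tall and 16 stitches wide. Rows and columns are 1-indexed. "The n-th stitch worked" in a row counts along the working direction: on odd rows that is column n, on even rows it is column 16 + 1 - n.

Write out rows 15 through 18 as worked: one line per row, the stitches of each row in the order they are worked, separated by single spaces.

Rows as worked:
K K K K P P K2TOG YO K K K K P P K2TOG YO
P P P K2TOG K YO K2TOG K P P P K2TOG K YO K2TOG K
P K K2TOG K2TOG P K2TOG P P P K K2TOG K2TOG P K2TOG P P
K P K K P K2TOG K K K P K K P K2TOG K K

Derivation:
Row 15: chart row 5, RS - tile across columns 1-16 and work as-is.
Row 16: chart row 1, WS - tiled (columns 1-16): P K2TOG YO P K2TOG K K K P K2TOG YO P K2TOG K K K; work from column 16 back to 1 with K<->P swapped.
Row 17: chart row 2, RS - tile across columns 1-16 and work as-is.
Row 18: chart row 3, WS - tiled (columns 1-16): P P K2TOG K P P K P P P K2TOG K P P K P; work from column 16 back to 1 with K<->P swapped.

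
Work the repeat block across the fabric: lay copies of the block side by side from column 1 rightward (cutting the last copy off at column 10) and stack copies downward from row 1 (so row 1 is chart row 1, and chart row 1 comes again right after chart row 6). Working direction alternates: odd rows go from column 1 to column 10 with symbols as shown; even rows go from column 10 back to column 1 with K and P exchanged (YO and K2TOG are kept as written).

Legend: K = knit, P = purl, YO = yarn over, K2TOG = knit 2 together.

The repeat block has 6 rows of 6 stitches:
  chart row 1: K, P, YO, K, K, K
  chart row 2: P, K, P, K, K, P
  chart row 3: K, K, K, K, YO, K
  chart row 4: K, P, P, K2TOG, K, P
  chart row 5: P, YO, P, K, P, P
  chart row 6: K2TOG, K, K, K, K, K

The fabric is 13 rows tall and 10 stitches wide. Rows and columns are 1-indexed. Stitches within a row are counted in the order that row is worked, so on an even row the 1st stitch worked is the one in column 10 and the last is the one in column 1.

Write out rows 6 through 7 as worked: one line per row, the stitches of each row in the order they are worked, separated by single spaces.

Row 6: chart row 6, WS - tiled (columns 1-10): K2TOG K K K K K K2TOG K K K; work from column 10 back to 1 with K<->P swapped.
Row 7: chart row 1, RS - tile across columns 1-10 and work as-is.

Rows as worked:
P P P K2TOG P P P P P K2TOG
K P YO K K K K P YO K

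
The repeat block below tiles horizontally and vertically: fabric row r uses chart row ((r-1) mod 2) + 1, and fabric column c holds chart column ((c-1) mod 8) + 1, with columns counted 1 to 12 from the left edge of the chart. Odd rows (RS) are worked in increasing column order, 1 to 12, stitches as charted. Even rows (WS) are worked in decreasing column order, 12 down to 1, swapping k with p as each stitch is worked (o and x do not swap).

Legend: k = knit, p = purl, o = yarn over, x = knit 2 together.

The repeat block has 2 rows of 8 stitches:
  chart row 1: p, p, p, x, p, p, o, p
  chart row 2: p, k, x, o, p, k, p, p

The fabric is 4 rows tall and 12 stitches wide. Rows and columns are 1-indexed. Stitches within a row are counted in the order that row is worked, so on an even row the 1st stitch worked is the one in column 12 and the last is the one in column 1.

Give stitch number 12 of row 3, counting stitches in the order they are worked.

Row 3: (3-1) mod 2 = 0, so use chart row 1. Odd row -> RS.
Chart row 1 tiled across columns 1-12: p p p x p p o p p p p x
RS row: no reversal, no swap; stitch n worked = column n.
The 12th stitch worked is x.

Stitch:
x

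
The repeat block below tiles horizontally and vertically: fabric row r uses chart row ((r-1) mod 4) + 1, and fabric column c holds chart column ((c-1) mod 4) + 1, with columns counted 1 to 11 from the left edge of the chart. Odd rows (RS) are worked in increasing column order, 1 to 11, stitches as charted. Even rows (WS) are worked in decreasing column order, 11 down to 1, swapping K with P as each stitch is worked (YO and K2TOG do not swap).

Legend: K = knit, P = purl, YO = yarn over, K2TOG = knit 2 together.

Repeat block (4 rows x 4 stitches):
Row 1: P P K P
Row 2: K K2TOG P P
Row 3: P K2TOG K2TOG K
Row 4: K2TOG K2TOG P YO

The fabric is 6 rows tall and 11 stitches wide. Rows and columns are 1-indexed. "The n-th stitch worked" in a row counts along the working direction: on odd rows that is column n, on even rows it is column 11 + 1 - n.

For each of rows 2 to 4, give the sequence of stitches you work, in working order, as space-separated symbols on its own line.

Row 2: chart row 2, WS - tiled (columns 1-11): K K2TOG P P K K2TOG P P K K2TOG P; work from column 11 back to 1 with K<->P swapped.
Row 3: chart row 3, RS - tile across columns 1-11 and work as-is.
Row 4: chart row 4, WS - tiled (columns 1-11): K2TOG K2TOG P YO K2TOG K2TOG P YO K2TOG K2TOG P; work from column 11 back to 1 with K<->P swapped.

Result:
K K2TOG P K K K2TOG P K K K2TOG P
P K2TOG K2TOG K P K2TOG K2TOG K P K2TOG K2TOG
K K2TOG K2TOG YO K K2TOG K2TOG YO K K2TOG K2TOG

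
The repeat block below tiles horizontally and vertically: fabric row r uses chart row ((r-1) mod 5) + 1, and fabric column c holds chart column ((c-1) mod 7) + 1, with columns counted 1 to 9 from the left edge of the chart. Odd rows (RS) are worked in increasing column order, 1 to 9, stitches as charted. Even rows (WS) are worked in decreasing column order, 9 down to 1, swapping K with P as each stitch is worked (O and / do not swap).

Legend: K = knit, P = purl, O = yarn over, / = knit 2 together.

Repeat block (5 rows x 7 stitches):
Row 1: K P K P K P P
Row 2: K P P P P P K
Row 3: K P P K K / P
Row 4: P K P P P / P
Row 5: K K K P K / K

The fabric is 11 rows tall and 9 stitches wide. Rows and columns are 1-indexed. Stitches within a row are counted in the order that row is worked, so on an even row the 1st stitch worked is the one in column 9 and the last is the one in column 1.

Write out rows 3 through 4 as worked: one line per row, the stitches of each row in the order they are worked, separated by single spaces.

== ROWS AS WORKED ==
K P P K K / P K P
P K K / K K K P K

Derivation:
Row 3: chart row 3, RS - tile across columns 1-9 and work as-is.
Row 4: chart row 4, WS - tiled (columns 1-9): P K P P P / P P K; work from column 9 back to 1 with K<->P swapped.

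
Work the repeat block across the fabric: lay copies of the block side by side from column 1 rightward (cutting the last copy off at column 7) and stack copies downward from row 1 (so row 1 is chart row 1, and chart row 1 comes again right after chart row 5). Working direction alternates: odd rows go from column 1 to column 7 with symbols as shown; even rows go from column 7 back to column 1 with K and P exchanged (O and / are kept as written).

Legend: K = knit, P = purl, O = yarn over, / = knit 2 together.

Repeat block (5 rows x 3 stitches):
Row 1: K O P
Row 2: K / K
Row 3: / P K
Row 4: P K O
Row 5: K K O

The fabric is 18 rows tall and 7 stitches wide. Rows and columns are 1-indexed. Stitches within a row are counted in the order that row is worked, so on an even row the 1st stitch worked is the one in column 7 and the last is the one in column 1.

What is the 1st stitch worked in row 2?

Result:
P

Derivation:
Row 2: (2-1) mod 5 = 1, so use chart row 2. Even row -> WS.
Chart row 2 tiled across columns 1-7: K / K K / K K
WS: work from column 7 back to column 1 (reverse the tiled row), swapping K<->P (O and / unchanged).
Row 2 as worked: P P / P P / P
Counting 1 along the worked row gives P.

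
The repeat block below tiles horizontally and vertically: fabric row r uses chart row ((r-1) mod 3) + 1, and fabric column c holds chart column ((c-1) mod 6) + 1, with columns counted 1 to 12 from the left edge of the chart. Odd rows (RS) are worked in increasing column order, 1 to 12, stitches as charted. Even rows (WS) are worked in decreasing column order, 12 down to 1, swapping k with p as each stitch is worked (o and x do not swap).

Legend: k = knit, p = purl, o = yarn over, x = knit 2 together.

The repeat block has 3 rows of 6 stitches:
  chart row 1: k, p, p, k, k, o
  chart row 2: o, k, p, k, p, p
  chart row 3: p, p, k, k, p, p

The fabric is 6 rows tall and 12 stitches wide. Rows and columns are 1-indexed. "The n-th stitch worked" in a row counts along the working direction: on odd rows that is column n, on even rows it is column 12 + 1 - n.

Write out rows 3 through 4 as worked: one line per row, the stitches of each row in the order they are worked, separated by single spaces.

== ROWS AS WORKED ==
p p k k p p p p k k p p
o p p k k p o p p k k p

Derivation:
Row 3: chart row 3, RS - tile across columns 1-12 and work as-is.
Row 4: chart row 1, WS - tiled (columns 1-12): k p p k k o k p p k k o; work from column 12 back to 1 with k<->p swapped.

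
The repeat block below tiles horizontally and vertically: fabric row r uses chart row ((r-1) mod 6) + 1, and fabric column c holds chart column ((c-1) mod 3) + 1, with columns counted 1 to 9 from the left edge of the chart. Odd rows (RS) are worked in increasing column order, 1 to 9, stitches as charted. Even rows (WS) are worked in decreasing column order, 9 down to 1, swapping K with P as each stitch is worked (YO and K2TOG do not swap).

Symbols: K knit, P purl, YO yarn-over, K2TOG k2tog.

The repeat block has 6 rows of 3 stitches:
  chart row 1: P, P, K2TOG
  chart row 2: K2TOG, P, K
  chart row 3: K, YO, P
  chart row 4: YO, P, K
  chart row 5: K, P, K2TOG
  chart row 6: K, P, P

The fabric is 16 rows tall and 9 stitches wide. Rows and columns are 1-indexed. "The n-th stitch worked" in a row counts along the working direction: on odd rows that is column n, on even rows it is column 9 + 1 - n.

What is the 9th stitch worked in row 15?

Row 15: (15-1) mod 6 = 2, so use chart row 3. Odd row -> RS.
Chart row 3 tiled across columns 1-9: K YO P K YO P K YO P
Right side: take the tiled row as-is (worked left to right from column 1).
Counting 9 along the worked row gives P.

== STITCH ==
P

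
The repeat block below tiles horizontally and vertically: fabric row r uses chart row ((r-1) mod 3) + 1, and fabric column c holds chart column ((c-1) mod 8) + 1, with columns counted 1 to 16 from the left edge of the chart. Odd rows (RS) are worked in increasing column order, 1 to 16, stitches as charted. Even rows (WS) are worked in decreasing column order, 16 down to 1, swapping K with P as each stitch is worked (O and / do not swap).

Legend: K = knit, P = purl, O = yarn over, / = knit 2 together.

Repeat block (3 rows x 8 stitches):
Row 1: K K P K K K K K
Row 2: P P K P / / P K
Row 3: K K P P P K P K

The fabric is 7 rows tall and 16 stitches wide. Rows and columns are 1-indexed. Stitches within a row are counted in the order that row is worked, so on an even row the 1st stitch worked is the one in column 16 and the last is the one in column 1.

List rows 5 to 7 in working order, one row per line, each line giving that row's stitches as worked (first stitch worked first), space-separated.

Rows as worked:
P P K P / / P K P P K P / / P K
P K P K K K P P P K P K K K P P
K K P K K K K K K K P K K K K K

Derivation:
Row 5: chart row 2, RS - tile across columns 1-16 and work as-is.
Row 6: chart row 3, WS - tiled (columns 1-16): K K P P P K P K K K P P P K P K; work from column 16 back to 1 with K<->P swapped.
Row 7: chart row 1, RS - tile across columns 1-16 and work as-is.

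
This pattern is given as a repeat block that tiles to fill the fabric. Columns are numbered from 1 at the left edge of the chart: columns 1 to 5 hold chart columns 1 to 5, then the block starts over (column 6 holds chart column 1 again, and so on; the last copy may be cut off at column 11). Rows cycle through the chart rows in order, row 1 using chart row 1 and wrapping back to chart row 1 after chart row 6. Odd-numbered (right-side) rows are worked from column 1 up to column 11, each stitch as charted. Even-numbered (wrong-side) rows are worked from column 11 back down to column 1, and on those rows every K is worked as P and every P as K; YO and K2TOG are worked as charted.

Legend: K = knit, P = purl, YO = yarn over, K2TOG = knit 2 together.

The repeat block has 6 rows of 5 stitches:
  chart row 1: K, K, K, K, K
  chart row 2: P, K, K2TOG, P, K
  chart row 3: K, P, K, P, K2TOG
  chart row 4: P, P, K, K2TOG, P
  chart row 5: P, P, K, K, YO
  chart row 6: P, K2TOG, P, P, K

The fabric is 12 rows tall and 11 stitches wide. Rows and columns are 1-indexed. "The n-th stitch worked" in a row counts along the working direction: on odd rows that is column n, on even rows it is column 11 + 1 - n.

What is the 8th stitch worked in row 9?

== STITCH ==
K

Derivation:
For row 9: chart row = ((9-1) mod 6) + 1 = 3; this is a RS (odd) row.
Chart row 3 tiled across columns 1-11: K P K P K2TOG K P K P K2TOG K
RS: work column 1 to column 11, symbols as charted — the tiled row is the row as worked.
Counting 8 along the worked row gives K.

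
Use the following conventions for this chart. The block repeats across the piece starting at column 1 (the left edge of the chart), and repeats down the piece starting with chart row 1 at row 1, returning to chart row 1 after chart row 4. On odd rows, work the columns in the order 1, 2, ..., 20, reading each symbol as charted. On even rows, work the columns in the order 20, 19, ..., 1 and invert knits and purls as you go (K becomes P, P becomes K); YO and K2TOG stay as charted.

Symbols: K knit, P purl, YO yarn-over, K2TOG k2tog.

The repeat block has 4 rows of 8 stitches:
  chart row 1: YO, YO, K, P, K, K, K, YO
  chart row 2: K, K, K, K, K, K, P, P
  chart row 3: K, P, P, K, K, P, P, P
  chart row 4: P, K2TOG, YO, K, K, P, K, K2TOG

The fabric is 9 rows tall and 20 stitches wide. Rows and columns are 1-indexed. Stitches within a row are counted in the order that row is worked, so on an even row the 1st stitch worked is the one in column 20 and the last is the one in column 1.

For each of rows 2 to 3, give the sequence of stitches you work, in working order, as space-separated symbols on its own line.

== ROWS AS WORKED ==
P P P P K K P P P P P P K K P P P P P P
K P P K K P P P K P P K K P P P K P P K

Derivation:
Row 2: chart row 2, WS - tiled (columns 1-20): K K K K K K P P K K K K K K P P K K K K; work from column 20 back to 1 with K<->P swapped.
Row 3: chart row 3, RS - tile across columns 1-20 and work as-is.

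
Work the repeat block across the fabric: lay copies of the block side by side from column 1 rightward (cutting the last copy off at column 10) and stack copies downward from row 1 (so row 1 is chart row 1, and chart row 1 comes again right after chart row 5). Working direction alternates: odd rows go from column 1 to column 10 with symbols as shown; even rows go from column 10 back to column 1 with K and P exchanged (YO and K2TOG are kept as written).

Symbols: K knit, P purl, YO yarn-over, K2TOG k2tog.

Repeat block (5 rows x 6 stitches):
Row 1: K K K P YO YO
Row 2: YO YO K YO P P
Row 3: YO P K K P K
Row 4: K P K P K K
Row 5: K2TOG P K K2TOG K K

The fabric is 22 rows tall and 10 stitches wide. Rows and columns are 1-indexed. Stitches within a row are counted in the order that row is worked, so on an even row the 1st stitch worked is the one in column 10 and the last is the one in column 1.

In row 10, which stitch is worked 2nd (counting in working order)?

For row 10: chart row = ((10-1) mod 5) + 1 = 5; this is a WS (even) row.
Chart row 5 tiled across columns 1-10: K2TOG P K K2TOG K K K2TOG P K K2TOG
Wrong side: read the tiled row from column 10 down to 1 and exchange K with P (leave YO, K2TOG).
Row 10 as worked: K2TOG P K K2TOG P P K2TOG P K K2TOG
The 2nd stitch worked is P.

Result:
P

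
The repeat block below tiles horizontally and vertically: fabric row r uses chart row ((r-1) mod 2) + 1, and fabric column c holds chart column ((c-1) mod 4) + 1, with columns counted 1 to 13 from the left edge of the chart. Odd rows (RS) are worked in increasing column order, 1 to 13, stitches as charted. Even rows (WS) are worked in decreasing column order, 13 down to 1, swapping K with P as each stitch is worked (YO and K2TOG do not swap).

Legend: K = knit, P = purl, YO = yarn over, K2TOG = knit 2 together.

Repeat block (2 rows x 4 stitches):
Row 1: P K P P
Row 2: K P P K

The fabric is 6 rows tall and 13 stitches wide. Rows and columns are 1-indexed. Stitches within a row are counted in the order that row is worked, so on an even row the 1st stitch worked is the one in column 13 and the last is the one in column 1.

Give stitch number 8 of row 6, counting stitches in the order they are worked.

== STITCH ==
K

Derivation:
Row 6 uses chart row ((6-1) mod 2)+1 = 2. Row 6 is even, so WS.
Chart row 2 tiled across columns 1-13: K P P K K P P K K P P K K
Wrong side: read the tiled row from column 13 down to 1 and exchange K with P (leave YO, K2TOG).
Row 6 as worked: P P K K P P K K P P K K P
Counting 8 along the worked row gives K.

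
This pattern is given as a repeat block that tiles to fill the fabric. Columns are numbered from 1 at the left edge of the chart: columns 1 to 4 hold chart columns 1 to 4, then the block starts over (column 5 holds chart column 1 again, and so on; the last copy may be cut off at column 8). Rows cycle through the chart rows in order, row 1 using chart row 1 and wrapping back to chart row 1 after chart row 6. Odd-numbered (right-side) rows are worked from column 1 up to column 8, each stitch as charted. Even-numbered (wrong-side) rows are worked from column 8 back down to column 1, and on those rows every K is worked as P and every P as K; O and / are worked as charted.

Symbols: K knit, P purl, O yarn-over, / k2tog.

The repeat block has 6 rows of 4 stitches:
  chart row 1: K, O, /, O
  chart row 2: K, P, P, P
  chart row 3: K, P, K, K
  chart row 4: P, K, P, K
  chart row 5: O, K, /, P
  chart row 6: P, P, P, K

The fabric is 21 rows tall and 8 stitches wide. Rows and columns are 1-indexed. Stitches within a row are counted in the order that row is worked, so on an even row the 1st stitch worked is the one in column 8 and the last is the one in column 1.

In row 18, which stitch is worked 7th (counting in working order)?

Row 18 uses chart row ((18-1) mod 6)+1 = 6. Row 18 is even, so WS.
Chart row 6 tiled across columns 1-8: P P P K P P P K
Wrong side: read the tiled row from column 8 down to 1 and exchange K with P (leave O, /).
Row 18 as worked: P K K K P K K K
Counting 7 along the worked row gives K.

Stitch:
K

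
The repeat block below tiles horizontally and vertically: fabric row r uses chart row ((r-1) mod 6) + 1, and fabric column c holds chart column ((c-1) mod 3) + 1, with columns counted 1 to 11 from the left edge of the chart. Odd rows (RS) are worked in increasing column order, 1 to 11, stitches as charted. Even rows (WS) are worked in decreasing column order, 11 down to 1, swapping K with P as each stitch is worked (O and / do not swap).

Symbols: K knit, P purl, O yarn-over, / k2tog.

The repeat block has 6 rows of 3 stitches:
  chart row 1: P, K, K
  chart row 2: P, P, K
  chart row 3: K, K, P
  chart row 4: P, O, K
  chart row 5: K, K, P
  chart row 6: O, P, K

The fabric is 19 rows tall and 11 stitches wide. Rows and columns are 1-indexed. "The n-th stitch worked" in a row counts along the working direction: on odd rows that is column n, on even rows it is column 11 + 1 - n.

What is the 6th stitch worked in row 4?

Row 4: (4-1) mod 6 = 3, so use chart row 4. Even row -> WS.
Chart row 4 tiled across columns 1-11: P O K P O K P O K P O
Wrong side: read the tiled row from column 11 down to 1 and exchange K with P (leave O, /).
Row 4 as worked: O K P O K P O K P O K
Counting 6 along the worked row gives P.

Stitch:
P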